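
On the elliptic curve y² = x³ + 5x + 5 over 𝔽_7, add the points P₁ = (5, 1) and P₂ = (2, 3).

(5, 1) + (2, 3). λ = (3 - 1)/(2 - 5) ≡ 2/4 mod 7. 4⁻¹ ≡ 2 (mod 7) since 4·2 = 8 ≡ 1, so λ ≡ 4.
  x = λ² - 5 - 2 = 16 - 7 ≡ 2; y = λ·(5 - 2) - 1 ≡ 4. → (2, 4)

(2, 4)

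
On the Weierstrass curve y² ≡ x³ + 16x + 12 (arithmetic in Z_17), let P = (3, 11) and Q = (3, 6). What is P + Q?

The two points share x = 3 and their y-coordinates satisfy 11 + 6 ≡ 0 (mod 17), so they are inverses. Their sum is the point at infinity.

O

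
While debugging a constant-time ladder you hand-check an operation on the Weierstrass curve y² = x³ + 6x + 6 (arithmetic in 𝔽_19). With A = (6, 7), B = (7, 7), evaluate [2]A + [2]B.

(7, 7)

First 2A:
Repeated addition: build up to 2A.
2A: tangent at (6, 7): λ = (3·6² + 6)/(2·7) ≡ 0/14. 14⁻¹ ≡ 15 (mod 19) since 14·15 = 210 ≡ 1, so λ ≡ 0·15 ≡ 0.
  x = λ² - 6 - 6 = 0 - 12 ≡ 7; y = λ·(6 - 7) - 7 ≡ 12. → (7, 12)
2A = (7, 12).
Next 2B:
Repeated addition: build up to 2B.
2B: tangent at (7, 7): λ = (3·7² + 6)/(2·7) ≡ 1/14. 14⁻¹ ≡ 15 (mod 19), so λ ≡ 1·15 ≡ 15.
  x = λ² - 7 - 7 = 225 - 14 ≡ 2; y = λ·(7 - 2) - 7 ≡ 11. → (2, 11)
2B = (2, 11).
Finally 2A + 2B:
(7, 12) + (2, 11). λ = (11 - 12)/(2 - 7) ≡ 18/14 mod 19. 14⁻¹ ≡ 15 (mod 19), so λ ≡ 4.
  x = λ² - 7 - 2 = 16 - 9 ≡ 7; y = λ·(7 - 7) - 12 ≡ 7. → (7, 7)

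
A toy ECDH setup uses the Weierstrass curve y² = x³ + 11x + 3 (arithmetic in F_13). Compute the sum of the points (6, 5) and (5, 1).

(6, 5) + (5, 1). λ = (1 - 5)/(5 - 6) ≡ 9/12 mod 13. 12⁻¹ ≡ 12 (mod 13) since 12·12 = 144 ≡ 1, so λ ≡ 4.
  x = λ² - 6 - 5 = 16 - 11 ≡ 5; y = λ·(6 - 5) - 5 ≡ 12. → (5, 12)

(5, 12)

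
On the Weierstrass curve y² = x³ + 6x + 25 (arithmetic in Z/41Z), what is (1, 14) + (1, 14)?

(6, 21)

tangent at (1, 14): λ = (3·1² + 6)/(2·14) ≡ 9/28. 28⁻¹ ≡ 22 (mod 41), so λ ≡ 9·22 ≡ 34.
  x = λ² - 1 - 1 = 1156 - 2 ≡ 6; y = λ·(1 - 6) - 14 ≡ 21. → (6, 21)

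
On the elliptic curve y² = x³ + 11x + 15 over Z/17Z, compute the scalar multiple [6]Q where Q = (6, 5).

Repeated addition: build up to 6Q.
2Q: tangent at (6, 5): λ = (3·6² + 11)/(2·5) ≡ 0/10. 10⁻¹ ≡ 12 (mod 17), so λ ≡ 0·12 ≡ 0.
  x = λ² - 6 - 6 = 0 - 12 ≡ 5; y = λ·(6 - 5) - 5 ≡ 12. → (5, 12)
3Q: (5, 12) + (6, 5). λ = (5 - 12)/(6 - 5) ≡ 10/1 mod 17. 1⁻¹ ≡ 1 (mod 17), so λ ≡ 10.
  x = λ² - 5 - 6 = 100 - 11 ≡ 4; y = λ·(5 - 4) - 12 ≡ 15. → (4, 15)
4Q: (4, 15) + (6, 5). λ = (5 - 15)/(6 - 4) ≡ 7/2 mod 17. 2⁻¹ ≡ 9 (mod 17), so λ ≡ 12.
  x = λ² - 4 - 6 = 144 - 10 ≡ 15; y = λ·(4 - 15) - 15 ≡ 6. → (15, 6)
5Q: (15, 6) + (6, 5). λ = (5 - 6)/(6 - 15) ≡ 16/8 mod 17. 8⁻¹ ≡ 15 (mod 17) since 8·15 = 120 ≡ 1, so λ ≡ 2.
  x = λ² - 15 - 6 = 4 - 21 ≡ 0; y = λ·(15 - 0) - 6 ≡ 7. → (0, 7)
6Q: (0, 7) + (6, 5). λ = (5 - 7)/(6 - 0) ≡ 15/6 mod 17. 6⁻¹ ≡ 3 (mod 17) since 6·3 = 18 ≡ 1, so λ ≡ 11.
  x = λ² - 0 - 6 = 121 - 6 ≡ 13; y = λ·(0 - 13) - 7 ≡ 3. → (13, 3)

(13, 3)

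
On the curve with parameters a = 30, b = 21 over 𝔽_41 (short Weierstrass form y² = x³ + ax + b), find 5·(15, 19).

Write G = (15, 19).
Double-and-add on 5 = (101)₂. Start with G = (15, 19) for the leading 1-bit.
double: tangent at (15, 19): λ = (3·15² + 30)/(2·19) ≡ 8/38. 38⁻¹ ≡ 27 (mod 41), so λ ≡ 8·27 ≡ 11.
  x = λ² - 15 - 15 = 121 - 30 ≡ 9; y = λ·(15 - 9) - 19 ≡ 6. → (9, 6)
double: tangent at (9, 6): λ = (3·9² + 30)/(2·6) ≡ 27/12. 12⁻¹ ≡ 24 (mod 41) since 12·24 = 288 ≡ 1, so λ ≡ 27·24 ≡ 33.
  x = λ² - 9 - 9 = 1089 - 18 ≡ 5; y = λ·(9 - 5) - 6 ≡ 3. → (5, 3)
add G: (5, 3) + (15, 19). λ = (19 - 3)/(15 - 5) ≡ 16/10 mod 41. 10⁻¹ ≡ 37 (mod 41) since 10·37 = 370 ≡ 1, so λ ≡ 18.
  x = λ² - 5 - 15 = 324 - 20 ≡ 17; y = λ·(5 - 17) - 3 ≡ 27. → (17, 27)

(17, 27)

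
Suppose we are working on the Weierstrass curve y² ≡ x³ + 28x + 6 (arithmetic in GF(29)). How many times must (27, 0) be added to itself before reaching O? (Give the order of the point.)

2P: (27, 0) + (27, 0): same x and y₁ ≡ -y₂, so the sum is O.
2P = O, so the order is 2.

2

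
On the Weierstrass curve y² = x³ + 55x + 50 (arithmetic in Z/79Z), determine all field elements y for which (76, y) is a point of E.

4, 75

x³ + 55x + 50 = 443206 ≡ 16 (mod 79).
Square roots of 16 mod 79: 4 and 75 (since 4² = 16 ≡ 16).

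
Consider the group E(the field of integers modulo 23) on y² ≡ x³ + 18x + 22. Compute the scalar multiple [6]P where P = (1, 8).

(19, 1)

Repeated addition: build up to 6P.
2P: tangent at (1, 8): λ = (3·1² + 18)/(2·8) ≡ 21/16. 16⁻¹ ≡ 13 (mod 23) since 16·13 = 208 ≡ 1, so λ ≡ 21·13 ≡ 20.
  x = λ² - 1 - 1 = 400 - 2 ≡ 7; y = λ·(1 - 7) - 8 ≡ 10. → (7, 10)
3P: (7, 10) + (1, 8). λ = (8 - 10)/(1 - 7) ≡ 21/17 mod 23. 17⁻¹ ≡ 19 (mod 23) since 17·19 = 323 ≡ 1, so λ ≡ 8.
  x = λ² - 7 - 1 = 64 - 8 ≡ 10; y = λ·(7 - 10) - 10 ≡ 12. → (10, 12)
4P: (10, 12) + (1, 8). λ = (8 - 12)/(1 - 10) ≡ 19/14 mod 23. 14⁻¹ ≡ 5 (mod 23) since 14·5 = 70 ≡ 1, so λ ≡ 3.
  x = λ² - 10 - 1 = 9 - 11 ≡ 21; y = λ·(10 - 21) - 12 ≡ 1. → (21, 1)
5P: (21, 1) + (1, 8). λ = (8 - 1)/(1 - 21) ≡ 7/3 mod 23. 3⁻¹ ≡ 8 (mod 23) since 3·8 = 24 ≡ 1, so λ ≡ 10.
  x = λ² - 21 - 1 = 100 - 22 ≡ 9; y = λ·(21 - 9) - 1 ≡ 4. → (9, 4)
6P: (9, 4) + (1, 8). λ = (8 - 4)/(1 - 9) ≡ 4/15 mod 23. 15⁻¹ ≡ 20 (mod 23), so λ ≡ 11.
  x = λ² - 9 - 1 = 121 - 10 ≡ 19; y = λ·(9 - 19) - 4 ≡ 1. → (19, 1)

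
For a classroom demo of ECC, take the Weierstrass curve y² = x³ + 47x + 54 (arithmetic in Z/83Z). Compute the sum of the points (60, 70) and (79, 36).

(64, 42)

(60, 70) + (79, 36). λ = (36 - 70)/(79 - 60) ≡ 49/19 mod 83. 19⁻¹ ≡ 35 (mod 83) since 19·35 = 665 ≡ 1, so λ ≡ 55.
  x = λ² - 60 - 79 = 3025 - 139 ≡ 64; y = λ·(60 - 64) - 70 ≡ 42. → (64, 42)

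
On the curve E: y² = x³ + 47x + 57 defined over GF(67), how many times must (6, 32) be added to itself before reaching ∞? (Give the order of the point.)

9

2P: tangent at (6, 32): λ = (3·6² + 47)/(2·32) ≡ 21/64. 64⁻¹ ≡ 22 (mod 67), so λ ≡ 21·22 ≡ 60.
  x = λ² - 6 - 6 = 3600 - 12 ≡ 37; y = λ·(6 - 37) - 32 ≡ 51. → (37, 51)
3P: (37, 51) + (6, 32). λ = (32 - 51)/(6 - 37) ≡ 48/36 mod 67. 36⁻¹ ≡ 54 (mod 67) since 36·54 = 1944 ≡ 1, so λ ≡ 46.
  x = λ² - 37 - 6 = 2116 - 43 ≡ 63; y = λ·(37 - 63) - 51 ≡ 26. → (63, 26)
4P: (63, 26) + (6, 32). λ = (32 - 26)/(6 - 63) ≡ 6/10 mod 67. 10⁻¹ ≡ 47 (mod 67), so λ ≡ 14.
  x = λ² - 63 - 6 = 196 - 69 ≡ 60; y = λ·(63 - 60) - 26 ≡ 16. → (60, 16)
5P: (60, 16) + (6, 32). λ = (32 - 16)/(6 - 60) ≡ 16/13 mod 67. 13⁻¹ ≡ 31 (mod 67), so λ ≡ 27.
  x = λ² - 60 - 6 = 729 - 66 ≡ 60; y = λ·(60 - 60) - 16 ≡ 51. → (60, 51)
6P: (60, 51) + (6, 32). λ = (32 - 51)/(6 - 60) ≡ 48/13 mod 67. 13⁻¹ ≡ 31 (mod 67) since 13·31 = 403 ≡ 1, so λ ≡ 14.
  x = λ² - 60 - 6 = 196 - 66 ≡ 63; y = λ·(60 - 63) - 51 ≡ 41. → (63, 41)
7P: (63, 41) + (6, 32). λ = (32 - 41)/(6 - 63) ≡ 58/10 mod 67. 10⁻¹ ≡ 47 (mod 67), so λ ≡ 46.
  x = λ² - 63 - 6 = 2116 - 69 ≡ 37; y = λ·(63 - 37) - 41 ≡ 16. → (37, 16)
8P: (37, 16) + (6, 32). λ = (32 - 16)/(6 - 37) ≡ 16/36 mod 67. 36⁻¹ ≡ 54 (mod 67) since 36·54 = 1944 ≡ 1, so λ ≡ 60.
  x = λ² - 37 - 6 = 3600 - 43 ≡ 6; y = λ·(37 - 6) - 16 ≡ 35. → (6, 35)
9P: (6, 35) + (6, 32): same x and y₁ ≡ -y₂, so the sum is ∞.
9P = ∞, so the order is 9.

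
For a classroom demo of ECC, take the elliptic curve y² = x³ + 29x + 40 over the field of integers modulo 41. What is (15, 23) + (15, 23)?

(31, 12)

tangent at (15, 23): λ = (3·15² + 29)/(2·23) ≡ 7/5. 5⁻¹ ≡ 33 (mod 41), so λ ≡ 7·33 ≡ 26.
  x = λ² - 15 - 15 = 676 - 30 ≡ 31; y = λ·(15 - 31) - 23 ≡ 12. → (31, 12)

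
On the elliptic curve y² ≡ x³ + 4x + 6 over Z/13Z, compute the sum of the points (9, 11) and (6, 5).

(2, 3)

(9, 11) + (6, 5). λ = (5 - 11)/(6 - 9) ≡ 7/10 mod 13. 10⁻¹ ≡ 4 (mod 13), so λ ≡ 2.
  x = λ² - 9 - 6 = 4 - 15 ≡ 2; y = λ·(9 - 2) - 11 ≡ 3. → (2, 3)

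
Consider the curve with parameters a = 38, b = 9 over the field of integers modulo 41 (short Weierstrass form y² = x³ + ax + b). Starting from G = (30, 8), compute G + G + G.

Repeated addition: build up to 3G.
2G: tangent at (30, 8): λ = (3·30² + 38)/(2·8) ≡ 32/16. 16⁻¹ ≡ 18 (mod 41), so λ ≡ 32·18 ≡ 2.
  x = λ² - 30 - 30 = 4 - 60 ≡ 26; y = λ·(30 - 26) - 8 ≡ 0. → (26, 0)
3G: (26, 0) + (30, 8). λ = (8 - 0)/(30 - 26) ≡ 8/4 mod 41. 4⁻¹ ≡ 31 (mod 41) since 4·31 = 124 ≡ 1, so λ ≡ 2.
  x = λ² - 26 - 30 = 4 - 56 ≡ 30; y = λ·(26 - 30) - 0 ≡ 33. → (30, 33)

(30, 33)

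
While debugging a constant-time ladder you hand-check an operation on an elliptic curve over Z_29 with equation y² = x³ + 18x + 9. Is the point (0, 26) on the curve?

yes

y² = 26² ≡ 9; x³ + 18x + 9 = 9 ≡ 9 (mod 29). 9 = 9.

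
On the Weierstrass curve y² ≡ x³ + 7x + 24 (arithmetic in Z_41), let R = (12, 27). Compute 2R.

tangent at (12, 27): λ = (3·12² + 7)/(2·27) ≡ 29/13. 13⁻¹ ≡ 19 (mod 41) since 13·19 = 247 ≡ 1, so λ ≡ 29·19 ≡ 18.
  x = λ² - 12 - 12 = 324 - 24 ≡ 13; y = λ·(12 - 13) - 27 ≡ 37. → (13, 37)

(13, 37)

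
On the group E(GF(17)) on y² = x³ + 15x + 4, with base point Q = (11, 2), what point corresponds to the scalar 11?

(11, 15)

Double-and-add on 11 = (1011)₂. Start with Q = (11, 2) for the leading 1-bit.
double: tangent at (11, 2): λ = (3·11² + 15)/(2·2) ≡ 4/4. 4⁻¹ ≡ 13 (mod 17), so λ ≡ 4·13 ≡ 1.
  x = λ² - 11 - 11 = 1 - 22 ≡ 13; y = λ·(11 - 13) - 2 ≡ 13. → (13, 13)
double: tangent at (13, 13): λ = (3·13² + 15)/(2·13) ≡ 12/9. 9⁻¹ ≡ 2 (mod 17), so λ ≡ 12·2 ≡ 7.
  x = λ² - 13 - 13 = 49 - 26 ≡ 6; y = λ·(13 - 6) - 13 ≡ 2. → (6, 2)
add Q: (6, 2) + (11, 2). λ = (2 - 2)/(11 - 6) ≡ 0/5 mod 17. 5⁻¹ ≡ 7 (mod 17), so λ ≡ 0.
  x = λ² - 6 - 11 = 0 - 17 ≡ 0; y = λ·(6 - 0) - 2 ≡ 15. → (0, 15)
double: tangent at (0, 15): λ = (3·0² + 15)/(2·15) ≡ 15/13. 13⁻¹ ≡ 4 (mod 17), so λ ≡ 15·4 ≡ 9.
  x = λ² - 0 - 0 = 81 - 0 ≡ 13; y = λ·(0 - 13) - 15 ≡ 4. → (13, 4)
add Q: (13, 4) + (11, 2). λ = (2 - 4)/(11 - 13) ≡ 15/15 mod 17. 15⁻¹ ≡ 8 (mod 17) since 15·8 = 120 ≡ 1, so λ ≡ 1.
  x = λ² - 13 - 11 = 1 - 24 ≡ 11; y = λ·(13 - 11) - 4 ≡ 15. → (11, 15)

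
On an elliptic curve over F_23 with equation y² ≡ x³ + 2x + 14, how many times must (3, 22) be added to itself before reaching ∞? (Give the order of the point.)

2P: tangent at (3, 22): λ = (3·3² + 2)/(2·22) ≡ 6/21. 21⁻¹ ≡ 11 (mod 23) since 21·11 = 231 ≡ 1, so λ ≡ 6·11 ≡ 20.
  x = λ² - 3 - 3 = 400 - 6 ≡ 3; y = λ·(3 - 3) - 22 ≡ 1. → (3, 1)
3P: (3, 1) + (3, 22): same x and y₁ ≡ -y₂, so the sum is ∞.
3P = ∞, so the order is 3.

3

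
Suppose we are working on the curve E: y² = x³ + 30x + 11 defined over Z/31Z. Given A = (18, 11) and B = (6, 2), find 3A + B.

First 3A:
Repeated addition: build up to 3A.
2A: tangent at (18, 11): λ = (3·18² + 30)/(2·11) ≡ 10/22. 22⁻¹ ≡ 24 (mod 31), so λ ≡ 10·24 ≡ 23.
  x = λ² - 18 - 18 = 529 - 36 ≡ 28; y = λ·(18 - 28) - 11 ≡ 7. → (28, 7)
3A: (28, 7) + (18, 11). λ = (11 - 7)/(18 - 28) ≡ 4/21 mod 31. 21⁻¹ ≡ 3 (mod 31) since 21·3 = 63 ≡ 1, so λ ≡ 12.
  x = λ² - 28 - 18 = 144 - 46 ≡ 5; y = λ·(28 - 5) - 7 ≡ 21. → (5, 21)
3A = (5, 21).
Finally 3A + B:
(5, 21) + (6, 2). λ = (2 - 21)/(6 - 5) ≡ 12/1 mod 31. 1⁻¹ ≡ 1 (mod 31), so λ ≡ 12.
  x = λ² - 5 - 6 = 144 - 11 ≡ 9; y = λ·(5 - 9) - 21 ≡ 24. → (9, 24)

(9, 24)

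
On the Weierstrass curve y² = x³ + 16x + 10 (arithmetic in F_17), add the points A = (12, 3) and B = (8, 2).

(12, 3) + (8, 2). λ = (2 - 3)/(8 - 12) ≡ 16/13 mod 17. 13⁻¹ ≡ 4 (mod 17) since 13·4 = 52 ≡ 1, so λ ≡ 13.
  x = λ² - 12 - 8 = 169 - 20 ≡ 13; y = λ·(12 - 13) - 3 ≡ 1. → (13, 1)

(13, 1)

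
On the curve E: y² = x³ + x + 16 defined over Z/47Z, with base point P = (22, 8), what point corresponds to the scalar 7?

Repeated addition: build up to 7P.
2P: tangent at (22, 8): λ = (3·22² + 1)/(2·8) ≡ 43/16. 16⁻¹ ≡ 3 (mod 47), so λ ≡ 43·3 ≡ 35.
  x = λ² - 22 - 22 = 1225 - 44 ≡ 6; y = λ·(22 - 6) - 8 ≡ 35. → (6, 35)
3P: (6, 35) + (22, 8). λ = (8 - 35)/(22 - 6) ≡ 20/16 mod 47. 16⁻¹ ≡ 3 (mod 47), so λ ≡ 13.
  x = λ² - 6 - 22 = 169 - 28 ≡ 0; y = λ·(6 - 0) - 35 ≡ 43. → (0, 43)
4P: (0, 43) + (22, 8). λ = (8 - 43)/(22 - 0) ≡ 12/22 mod 47. 22⁻¹ ≡ 15 (mod 47), so λ ≡ 39.
  x = λ² - 0 - 22 = 1521 - 22 ≡ 42; y = λ·(0 - 42) - 43 ≡ 11. → (42, 11)
5P: (42, 11) + (22, 8). λ = (8 - 11)/(22 - 42) ≡ 44/27 mod 47. 27⁻¹ ≡ 7 (mod 47) since 27·7 = 189 ≡ 1, so λ ≡ 26.
  x = λ² - 42 - 22 = 676 - 64 ≡ 1; y = λ·(42 - 1) - 11 ≡ 21. → (1, 21)
6P: (1, 21) + (22, 8). λ = (8 - 21)/(22 - 1) ≡ 34/21 mod 47. 21⁻¹ ≡ 9 (mod 47), so λ ≡ 24.
  x = λ² - 1 - 22 = 576 - 23 ≡ 36; y = λ·(1 - 36) - 21 ≡ 32. → (36, 32)
7P: (36, 32) + (22, 8). λ = (8 - 32)/(22 - 36) ≡ 23/33 mod 47. 33⁻¹ ≡ 10 (mod 47), so λ ≡ 42.
  x = λ² - 36 - 22 = 1764 - 58 ≡ 14; y = λ·(36 - 14) - 32 ≡ 46. → (14, 46)

(14, 46)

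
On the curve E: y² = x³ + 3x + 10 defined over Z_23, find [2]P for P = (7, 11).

(15, 16)

tangent at (7, 11): λ = (3·7² + 3)/(2·11) ≡ 12/22. 22⁻¹ ≡ 22 (mod 23), so λ ≡ 12·22 ≡ 11.
  x = λ² - 7 - 7 = 121 - 14 ≡ 15; y = λ·(7 - 15) - 11 ≡ 16. → (15, 16)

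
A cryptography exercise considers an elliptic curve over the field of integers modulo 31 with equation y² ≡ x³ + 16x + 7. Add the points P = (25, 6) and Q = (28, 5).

(25, 6) + (28, 5). λ = (5 - 6)/(28 - 25) ≡ 30/3 mod 31. 3⁻¹ ≡ 21 (mod 31), so λ ≡ 10.
  x = λ² - 25 - 28 = 100 - 53 ≡ 16; y = λ·(25 - 16) - 6 ≡ 22. → (16, 22)

(16, 22)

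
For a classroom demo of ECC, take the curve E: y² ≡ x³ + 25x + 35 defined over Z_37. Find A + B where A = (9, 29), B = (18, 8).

(36, 34)

(9, 29) + (18, 8). λ = (8 - 29)/(18 - 9) ≡ 16/9 mod 37. 9⁻¹ ≡ 33 (mod 37), so λ ≡ 10.
  x = λ² - 9 - 18 = 100 - 27 ≡ 36; y = λ·(9 - 36) - 29 ≡ 34. → (36, 34)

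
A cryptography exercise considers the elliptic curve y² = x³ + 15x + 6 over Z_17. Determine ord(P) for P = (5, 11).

2P: tangent at (5, 11): λ = (3·5² + 15)/(2·11) ≡ 5/5. 5⁻¹ ≡ 7 (mod 17), so λ ≡ 5·7 ≡ 1.
  x = λ² - 5 - 5 = 1 - 10 ≡ 8; y = λ·(5 - 8) - 11 ≡ 3. → (8, 3)
3P: (8, 3) + (5, 11). λ = (11 - 3)/(5 - 8) ≡ 8/14 mod 17. 14⁻¹ ≡ 11 (mod 17) since 14·11 = 154 ≡ 1, so λ ≡ 3.
  x = λ² - 8 - 5 = 9 - 13 ≡ 13; y = λ·(8 - 13) - 3 ≡ 16. → (13, 16)
4P: (13, 16) + (5, 11). λ = (11 - 16)/(5 - 13) ≡ 12/9 mod 17. 9⁻¹ ≡ 2 (mod 17), so λ ≡ 7.
  x = λ² - 13 - 5 = 49 - 18 ≡ 14; y = λ·(13 - 14) - 16 ≡ 11. → (14, 11)
5P: (14, 11) + (5, 11). λ = (11 - 11)/(5 - 14) ≡ 0/8 mod 17. 8⁻¹ ≡ 15 (mod 17) since 8·15 = 120 ≡ 1, so λ ≡ 0.
  x = λ² - 14 - 5 = 0 - 19 ≡ 15; y = λ·(14 - 15) - 11 ≡ 6. → (15, 6)
6P: (15, 6) + (5, 11). λ = (11 - 6)/(5 - 15) ≡ 5/7 mod 17. 7⁻¹ ≡ 5 (mod 17) since 7·5 = 35 ≡ 1, so λ ≡ 8.
  x = λ² - 15 - 5 = 64 - 20 ≡ 10; y = λ·(15 - 10) - 6 ≡ 0. → (10, 0)
7P: (10, 0) + (5, 11). λ = (11 - 0)/(5 - 10) ≡ 11/12 mod 17. 12⁻¹ ≡ 10 (mod 17), so λ ≡ 8.
  x = λ² - 10 - 5 = 64 - 15 ≡ 15; y = λ·(10 - 15) - 0 ≡ 11. → (15, 11)
8P: (15, 11) + (5, 11). λ = (11 - 11)/(5 - 15) ≡ 0/7 mod 17. 7⁻¹ ≡ 5 (mod 17), so λ ≡ 0.
  x = λ² - 15 - 5 = 0 - 20 ≡ 14; y = λ·(15 - 14) - 11 ≡ 6. → (14, 6)
9P: (14, 6) + (5, 11). λ = (11 - 6)/(5 - 14) ≡ 5/8 mod 17. 8⁻¹ ≡ 15 (mod 17) since 8·15 = 120 ≡ 1, so λ ≡ 7.
  x = λ² - 14 - 5 = 49 - 19 ≡ 13; y = λ·(14 - 13) - 6 ≡ 1. → (13, 1)
10P: (13, 1) + (5, 11). λ = (11 - 1)/(5 - 13) ≡ 10/9 mod 17. 9⁻¹ ≡ 2 (mod 17) since 9·2 = 18 ≡ 1, so λ ≡ 3.
  x = λ² - 13 - 5 = 9 - 18 ≡ 8; y = λ·(13 - 8) - 1 ≡ 14. → (8, 14)
11P: (8, 14) + (5, 11). λ = (11 - 14)/(5 - 8) ≡ 14/14 mod 17. 14⁻¹ ≡ 11 (mod 17) since 14·11 = 154 ≡ 1, so λ ≡ 1.
  x = λ² - 8 - 5 = 1 - 13 ≡ 5; y = λ·(8 - 5) - 14 ≡ 6. → (5, 6)
12P: (5, 6) + (5, 11): same x and y₁ ≡ -y₂, so the sum is the point at infinity.
12P = the point at infinity, so the order is 12.

12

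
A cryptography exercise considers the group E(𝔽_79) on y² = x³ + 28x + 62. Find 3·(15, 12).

(54, 66)

Write P = (15, 12).
Repeated addition: build up to 3P.
2P: tangent at (15, 12): λ = (3·15² + 28)/(2·12) ≡ 71/24. 24⁻¹ ≡ 56 (mod 79) since 24·56 = 1344 ≡ 1, so λ ≡ 71·56 ≡ 26.
  x = λ² - 15 - 15 = 676 - 30 ≡ 14; y = λ·(15 - 14) - 12 ≡ 14. → (14, 14)
3P: (14, 14) + (15, 12). λ = (12 - 14)/(15 - 14) ≡ 77/1 mod 79. 1⁻¹ ≡ 1 (mod 79), so λ ≡ 77.
  x = λ² - 14 - 15 = 5929 - 29 ≡ 54; y = λ·(14 - 54) - 14 ≡ 66. → (54, 66)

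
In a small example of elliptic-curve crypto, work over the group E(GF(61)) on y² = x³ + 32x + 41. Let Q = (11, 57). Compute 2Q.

(55, 11)

tangent at (11, 57): λ = (3·11² + 32)/(2·57) ≡ 29/53. 53⁻¹ ≡ 38 (mod 61), so λ ≡ 29·38 ≡ 4.
  x = λ² - 11 - 11 = 16 - 22 ≡ 55; y = λ·(11 - 55) - 57 ≡ 11. → (55, 11)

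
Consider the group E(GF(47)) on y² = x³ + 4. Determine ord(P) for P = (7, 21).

8

2P: tangent at (7, 21): λ = (3·7² + 0)/(2·21) ≡ 6/42. 42⁻¹ ≡ 28 (mod 47), so λ ≡ 6·28 ≡ 27.
  x = λ² - 7 - 7 = 729 - 14 ≡ 10; y = λ·(7 - 10) - 21 ≡ 39. → (10, 39)
3P: (10, 39) + (7, 21). λ = (21 - 39)/(7 - 10) ≡ 29/44 mod 47. 44⁻¹ ≡ 31 (mod 47), so λ ≡ 6.
  x = λ² - 10 - 7 = 36 - 17 ≡ 19; y = λ·(10 - 19) - 39 ≡ 1. → (19, 1)
4P: (19, 1) + (7, 21). λ = (21 - 1)/(7 - 19) ≡ 20/35 mod 47. 35⁻¹ ≡ 43 (mod 47), so λ ≡ 14.
  x = λ² - 19 - 7 = 196 - 26 ≡ 29; y = λ·(19 - 29) - 1 ≡ 0. → (29, 0)
5P: (29, 0) + (7, 21). λ = (21 - 0)/(7 - 29) ≡ 21/25 mod 47. 25⁻¹ ≡ 32 (mod 47), so λ ≡ 14.
  x = λ² - 29 - 7 = 196 - 36 ≡ 19; y = λ·(29 - 19) - 0 ≡ 46. → (19, 46)
6P: (19, 46) + (7, 21). λ = (21 - 46)/(7 - 19) ≡ 22/35 mod 47. 35⁻¹ ≡ 43 (mod 47) since 35·43 = 1505 ≡ 1, so λ ≡ 6.
  x = λ² - 19 - 7 = 36 - 26 ≡ 10; y = λ·(19 - 10) - 46 ≡ 8. → (10, 8)
7P: (10, 8) + (7, 21). λ = (21 - 8)/(7 - 10) ≡ 13/44 mod 47. 44⁻¹ ≡ 31 (mod 47) since 44·31 = 1364 ≡ 1, so λ ≡ 27.
  x = λ² - 10 - 7 = 729 - 17 ≡ 7; y = λ·(10 - 7) - 8 ≡ 26. → (7, 26)
8P: (7, 26) + (7, 21): same x and y₁ ≡ -y₂, so the sum is the point at infinity.
8P = the point at infinity, so the order is 8.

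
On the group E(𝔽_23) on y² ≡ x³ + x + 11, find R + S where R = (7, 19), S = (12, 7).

(7, 4)

(7, 19) + (12, 7). λ = (7 - 19)/(12 - 7) ≡ 11/5 mod 23. 5⁻¹ ≡ 14 (mod 23), so λ ≡ 16.
  x = λ² - 7 - 12 = 256 - 19 ≡ 7; y = λ·(7 - 7) - 19 ≡ 4. → (7, 4)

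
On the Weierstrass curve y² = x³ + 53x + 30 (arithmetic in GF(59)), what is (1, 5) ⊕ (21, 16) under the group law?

(5, 40)

(1, 5) + (21, 16). λ = (16 - 5)/(21 - 1) ≡ 11/20 mod 59. 20⁻¹ ≡ 3 (mod 59), so λ ≡ 33.
  x = λ² - 1 - 21 = 1089 - 22 ≡ 5; y = λ·(1 - 5) - 5 ≡ 40. → (5, 40)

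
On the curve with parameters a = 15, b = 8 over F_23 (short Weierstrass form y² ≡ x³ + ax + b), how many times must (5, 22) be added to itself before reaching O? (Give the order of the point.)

10

2P: tangent at (5, 22): λ = (3·5² + 15)/(2·22) ≡ 21/21. 21⁻¹ ≡ 11 (mod 23), so λ ≡ 21·11 ≡ 1.
  x = λ² - 5 - 5 = 1 - 10 ≡ 14; y = λ·(5 - 14) - 22 ≡ 15. → (14, 15)
3P: (14, 15) + (5, 22). λ = (22 - 15)/(5 - 14) ≡ 7/14 mod 23. 14⁻¹ ≡ 5 (mod 23) since 14·5 = 70 ≡ 1, so λ ≡ 12.
  x = λ² - 14 - 5 = 144 - 19 ≡ 10; y = λ·(14 - 10) - 15 ≡ 10. → (10, 10)
4P: (10, 10) + (5, 22). λ = (22 - 10)/(5 - 10) ≡ 12/18 mod 23. 18⁻¹ ≡ 9 (mod 23), so λ ≡ 16.
  x = λ² - 10 - 5 = 256 - 15 ≡ 11; y = λ·(10 - 11) - 10 ≡ 20. → (11, 20)
5P: (11, 20) + (5, 22). λ = (22 - 20)/(5 - 11) ≡ 2/17 mod 23. 17⁻¹ ≡ 19 (mod 23), so λ ≡ 15.
  x = λ² - 11 - 5 = 225 - 16 ≡ 2; y = λ·(11 - 2) - 20 ≡ 0. → (2, 0)
6P: (2, 0) + (5, 22). λ = (22 - 0)/(5 - 2) ≡ 22/3 mod 23. 3⁻¹ ≡ 8 (mod 23), so λ ≡ 15.
  x = λ² - 2 - 5 = 225 - 7 ≡ 11; y = λ·(2 - 11) - 0 ≡ 3. → (11, 3)
7P: (11, 3) + (5, 22). λ = (22 - 3)/(5 - 11) ≡ 19/17 mod 23. 17⁻¹ ≡ 19 (mod 23), so λ ≡ 16.
  x = λ² - 11 - 5 = 256 - 16 ≡ 10; y = λ·(11 - 10) - 3 ≡ 13. → (10, 13)
8P: (10, 13) + (5, 22). λ = (22 - 13)/(5 - 10) ≡ 9/18 mod 23. 18⁻¹ ≡ 9 (mod 23), so λ ≡ 12.
  x = λ² - 10 - 5 = 144 - 15 ≡ 14; y = λ·(10 - 14) - 13 ≡ 8. → (14, 8)
9P: (14, 8) + (5, 22). λ = (22 - 8)/(5 - 14) ≡ 14/14 mod 23. 14⁻¹ ≡ 5 (mod 23), so λ ≡ 1.
  x = λ² - 14 - 5 = 1 - 19 ≡ 5; y = λ·(14 - 5) - 8 ≡ 1. → (5, 1)
10P: (5, 1) + (5, 22): same x and y₁ ≡ -y₂, so the sum is O.
10P = O, so the order is 10.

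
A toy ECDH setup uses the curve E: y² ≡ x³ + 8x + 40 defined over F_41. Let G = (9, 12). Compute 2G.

(15, 38)

tangent at (9, 12): λ = (3·9² + 8)/(2·12) ≡ 5/24. 24⁻¹ ≡ 12 (mod 41), so λ ≡ 5·12 ≡ 19.
  x = λ² - 9 - 9 = 361 - 18 ≡ 15; y = λ·(9 - 15) - 12 ≡ 38. → (15, 38)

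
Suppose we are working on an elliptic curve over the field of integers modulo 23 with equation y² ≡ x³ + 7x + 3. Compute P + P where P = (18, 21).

tangent at (18, 21): λ = (3·18² + 7)/(2·21) ≡ 13/19. 19⁻¹ ≡ 17 (mod 23), so λ ≡ 13·17 ≡ 14.
  x = λ² - 18 - 18 = 196 - 36 ≡ 22; y = λ·(18 - 22) - 21 ≡ 15. → (22, 15)

(22, 15)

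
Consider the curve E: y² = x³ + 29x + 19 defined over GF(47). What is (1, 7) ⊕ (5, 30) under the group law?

(30, 26)

(1, 7) + (5, 30). λ = (30 - 7)/(5 - 1) ≡ 23/4 mod 47. 4⁻¹ ≡ 12 (mod 47), so λ ≡ 41.
  x = λ² - 1 - 5 = 1681 - 6 ≡ 30; y = λ·(1 - 30) - 7 ≡ 26. → (30, 26)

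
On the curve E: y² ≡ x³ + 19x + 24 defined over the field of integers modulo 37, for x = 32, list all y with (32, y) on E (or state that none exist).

10, 27

x³ + 19x + 24 = 33400 ≡ 26 (mod 37).
Square roots of 26 mod 37: 10 and 27 (since 10² = 100 ≡ 26).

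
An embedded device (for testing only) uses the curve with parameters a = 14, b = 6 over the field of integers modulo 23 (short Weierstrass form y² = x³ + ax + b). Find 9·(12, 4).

Write G = (12, 4).
Double-and-add on 9 = (1001)₂. Start with G = (12, 4) for the leading 1-bit.
double: tangent at (12, 4): λ = (3·12² + 14)/(2·4) ≡ 9/8. 8⁻¹ ≡ 3 (mod 23), so λ ≡ 9·3 ≡ 4.
  x = λ² - 12 - 12 = 16 - 24 ≡ 15; y = λ·(12 - 15) - 4 ≡ 7. → (15, 7)
double: tangent at (15, 7): λ = (3·15² + 14)/(2·7) ≡ 22/14. 14⁻¹ ≡ 5 (mod 23), so λ ≡ 22·5 ≡ 18.
  x = λ² - 15 - 15 = 324 - 30 ≡ 18; y = λ·(15 - 18) - 7 ≡ 8. → (18, 8)
double: tangent at (18, 8): λ = (3·18² + 14)/(2·8) ≡ 20/16. 16⁻¹ ≡ 13 (mod 23) since 16·13 = 208 ≡ 1, so λ ≡ 20·13 ≡ 7.
  x = λ² - 18 - 18 = 49 - 36 ≡ 13; y = λ·(18 - 13) - 8 ≡ 4. → (13, 4)
add G: (13, 4) + (12, 4). λ = (4 - 4)/(12 - 13) ≡ 0/22 mod 23. 22⁻¹ ≡ 22 (mod 23), so λ ≡ 0.
  x = λ² - 13 - 12 = 0 - 25 ≡ 21; y = λ·(13 - 21) - 4 ≡ 19. → (21, 19)

(21, 19)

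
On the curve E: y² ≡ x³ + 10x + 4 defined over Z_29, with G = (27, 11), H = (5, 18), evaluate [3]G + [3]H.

First 3G:
Repeated addition: build up to 3G.
2G: tangent at (27, 11): λ = (3·27² + 10)/(2·11) ≡ 22/22. 22⁻¹ ≡ 4 (mod 29) since 22·4 = 88 ≡ 1, so λ ≡ 22·4 ≡ 1.
  x = λ² - 27 - 27 = 1 - 54 ≡ 5; y = λ·(27 - 5) - 11 ≡ 11. → (5, 11)
3G: (5, 11) + (27, 11). λ = (11 - 11)/(27 - 5) ≡ 0/22 mod 29. 22⁻¹ ≡ 4 (mod 29), so λ ≡ 0.
  x = λ² - 5 - 27 = 0 - 32 ≡ 26; y = λ·(5 - 26) - 11 ≡ 18. → (26, 18)
3G = (26, 18).
Next 3H:
Repeated addition: build up to 3H.
2H: tangent at (5, 18): λ = (3·5² + 10)/(2·18) ≡ 27/7. 7⁻¹ ≡ 25 (mod 29), so λ ≡ 27·25 ≡ 8.
  x = λ² - 5 - 5 = 64 - 10 ≡ 25; y = λ·(5 - 25) - 18 ≡ 25. → (25, 25)
3H: (25, 25) + (5, 18). λ = (18 - 25)/(5 - 25) ≡ 22/9 mod 29. 9⁻¹ ≡ 13 (mod 29), so λ ≡ 25.
  x = λ² - 25 - 5 = 625 - 30 ≡ 15; y = λ·(25 - 15) - 25 ≡ 22. → (15, 22)
3H = (15, 22).
Finally 3G + 3H:
(26, 18) + (15, 22). λ = (22 - 18)/(15 - 26) ≡ 4/18 mod 29. 18⁻¹ ≡ 21 (mod 29), so λ ≡ 26.
  x = λ² - 26 - 15 = 676 - 41 ≡ 26; y = λ·(26 - 26) - 18 ≡ 11. → (26, 11)

(26, 11)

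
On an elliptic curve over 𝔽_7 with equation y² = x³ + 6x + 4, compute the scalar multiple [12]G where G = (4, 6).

(0, 5)

Repeated addition: build up to 12G.
2G: tangent at (4, 6): λ = (3·4² + 6)/(2·6) ≡ 5/5. 5⁻¹ ≡ 3 (mod 7), so λ ≡ 5·3 ≡ 1.
  x = λ² - 4 - 4 = 1 - 8 ≡ 0; y = λ·(4 - 0) - 6 ≡ 5. → (0, 5)
3G: (0, 5) + (4, 6). λ = (6 - 5)/(4 - 0) ≡ 1/4 mod 7. 4⁻¹ ≡ 2 (mod 7), so λ ≡ 2.
  x = λ² - 0 - 4 = 4 - 4 ≡ 0; y = λ·(0 - 0) - 5 ≡ 2. → (0, 2)
4G: (0, 2) + (4, 6). λ = (6 - 2)/(4 - 0) ≡ 4/4 mod 7. 4⁻¹ ≡ 2 (mod 7), so λ ≡ 1.
  x = λ² - 0 - 4 = 1 - 4 ≡ 4; y = λ·(0 - 4) - 2 ≡ 1. → (4, 1)
5G: (4, 1) + (4, 6): same x and y₁ ≡ -y₂, so the sum is O.
6G: O + (4, 6) = (4, 6) (identity).
7G: tangent at (4, 6): λ = (3·4² + 6)/(2·6) ≡ 5/5. 5⁻¹ ≡ 3 (mod 7) since 5·3 = 15 ≡ 1, so λ ≡ 5·3 ≡ 1.
  x = λ² - 4 - 4 = 1 - 8 ≡ 0; y = λ·(4 - 0) - 6 ≡ 5. → (0, 5)
8G: (0, 5) + (4, 6). λ = (6 - 5)/(4 - 0) ≡ 1/4 mod 7. 4⁻¹ ≡ 2 (mod 7), so λ ≡ 2.
  x = λ² - 0 - 4 = 4 - 4 ≡ 0; y = λ·(0 - 0) - 5 ≡ 2. → (0, 2)
9G: (0, 2) + (4, 6). λ = (6 - 2)/(4 - 0) ≡ 4/4 mod 7. 4⁻¹ ≡ 2 (mod 7), so λ ≡ 1.
  x = λ² - 0 - 4 = 1 - 4 ≡ 4; y = λ·(0 - 4) - 2 ≡ 1. → (4, 1)
10G: (4, 1) + (4, 6): same x and y₁ ≡ -y₂, so the sum is O.
11G: O + (4, 6) = (4, 6) (identity).
12G: tangent at (4, 6): λ = (3·4² + 6)/(2·6) ≡ 5/5. 5⁻¹ ≡ 3 (mod 7), so λ ≡ 5·3 ≡ 1.
  x = λ² - 4 - 4 = 1 - 8 ≡ 0; y = λ·(4 - 0) - 6 ≡ 5. → (0, 5)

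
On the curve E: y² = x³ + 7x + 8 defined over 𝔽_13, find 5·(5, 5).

Write P = (5, 5).
Double-and-add on 5 = (101)₂. Start with P = (5, 5) for the leading 1-bit.
double: tangent at (5, 5): λ = (3·5² + 7)/(2·5) ≡ 4/10. 10⁻¹ ≡ 4 (mod 13), so λ ≡ 4·4 ≡ 3.
  x = λ² - 5 - 5 = 9 - 10 ≡ 12; y = λ·(5 - 12) - 5 ≡ 0. → (12, 0)
double: (12, 0) + (12, 0): same x and y₁ ≡ -y₂, so the sum is ∞.
add P: ∞ + (5, 5) = (5, 5) (identity).

(5, 5)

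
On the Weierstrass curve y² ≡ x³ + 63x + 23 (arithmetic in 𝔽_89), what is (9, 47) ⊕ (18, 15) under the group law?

(23, 72)

(9, 47) + (18, 15). λ = (15 - 47)/(18 - 9) ≡ 57/9 mod 89. 9⁻¹ ≡ 10 (mod 89), so λ ≡ 36.
  x = λ² - 9 - 18 = 1296 - 27 ≡ 23; y = λ·(9 - 23) - 47 ≡ 72. → (23, 72)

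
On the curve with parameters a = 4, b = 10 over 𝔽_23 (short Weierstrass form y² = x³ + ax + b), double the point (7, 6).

tangent at (7, 6): λ = (3·7² + 4)/(2·6) ≡ 13/12. 12⁻¹ ≡ 2 (mod 23) since 12·2 = 24 ≡ 1, so λ ≡ 13·2 ≡ 3.
  x = λ² - 7 - 7 = 9 - 14 ≡ 18; y = λ·(7 - 18) - 6 ≡ 7. → (18, 7)

(18, 7)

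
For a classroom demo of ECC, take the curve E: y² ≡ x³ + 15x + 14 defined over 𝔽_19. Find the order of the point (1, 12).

8

2P: tangent at (1, 12): λ = (3·1² + 15)/(2·12) ≡ 18/5. 5⁻¹ ≡ 4 (mod 19), so λ ≡ 18·4 ≡ 15.
  x = λ² - 1 - 1 = 225 - 2 ≡ 14; y = λ·(1 - 14) - 12 ≡ 2. → (14, 2)
3P: (14, 2) + (1, 12). λ = (12 - 2)/(1 - 14) ≡ 10/6 mod 19. 6⁻¹ ≡ 16 (mod 19), so λ ≡ 8.
  x = λ² - 14 - 1 = 64 - 15 ≡ 11; y = λ·(14 - 11) - 2 ≡ 3. → (11, 3)
4P: (11, 3) + (1, 12). λ = (12 - 3)/(1 - 11) ≡ 9/9 mod 19. 9⁻¹ ≡ 17 (mod 19), so λ ≡ 1.
  x = λ² - 11 - 1 = 1 - 12 ≡ 8; y = λ·(11 - 8) - 3 ≡ 0. → (8, 0)
5P: (8, 0) + (1, 12). λ = (12 - 0)/(1 - 8) ≡ 12/12 mod 19. 12⁻¹ ≡ 8 (mod 19), so λ ≡ 1.
  x = λ² - 8 - 1 = 1 - 9 ≡ 11; y = λ·(8 - 11) - 0 ≡ 16. → (11, 16)
6P: (11, 16) + (1, 12). λ = (12 - 16)/(1 - 11) ≡ 15/9 mod 19. 9⁻¹ ≡ 17 (mod 19), so λ ≡ 8.
  x = λ² - 11 - 1 = 64 - 12 ≡ 14; y = λ·(11 - 14) - 16 ≡ 17. → (14, 17)
7P: (14, 17) + (1, 12). λ = (12 - 17)/(1 - 14) ≡ 14/6 mod 19. 6⁻¹ ≡ 16 (mod 19), so λ ≡ 15.
  x = λ² - 14 - 1 = 225 - 15 ≡ 1; y = λ·(14 - 1) - 17 ≡ 7. → (1, 7)
8P: (1, 7) + (1, 12): same x and y₁ ≡ -y₂, so the sum is O.
8P = O, so the order is 8.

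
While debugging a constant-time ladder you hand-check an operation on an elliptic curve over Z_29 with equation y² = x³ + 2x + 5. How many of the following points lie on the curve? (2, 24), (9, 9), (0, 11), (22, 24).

2

(2, 24): 24² ≡ 25, rhs ≡ 17 → off.
(9, 9): 9² ≡ 23, rhs ≡ 27 → off.
(0, 11): 11² ≡ 5, rhs ≡ 5 → on.
(22, 24): 24² ≡ 25, rhs ≡ 25 → on.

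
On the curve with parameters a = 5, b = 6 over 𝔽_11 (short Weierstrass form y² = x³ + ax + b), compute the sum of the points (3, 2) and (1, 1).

(3, 2) + (1, 1). λ = (1 - 2)/(1 - 3) ≡ 10/9 mod 11. 9⁻¹ ≡ 5 (mod 11) since 9·5 = 45 ≡ 1, so λ ≡ 6.
  x = λ² - 3 - 1 = 36 - 4 ≡ 10; y = λ·(3 - 10) - 2 ≡ 0. → (10, 0)

(10, 0)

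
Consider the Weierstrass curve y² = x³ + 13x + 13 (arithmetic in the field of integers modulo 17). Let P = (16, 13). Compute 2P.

(6, 1)

tangent at (16, 13): λ = (3·16² + 13)/(2·13) ≡ 16/9. 9⁻¹ ≡ 2 (mod 17) since 9·2 = 18 ≡ 1, so λ ≡ 16·2 ≡ 15.
  x = λ² - 16 - 16 = 225 - 32 ≡ 6; y = λ·(16 - 6) - 13 ≡ 1. → (6, 1)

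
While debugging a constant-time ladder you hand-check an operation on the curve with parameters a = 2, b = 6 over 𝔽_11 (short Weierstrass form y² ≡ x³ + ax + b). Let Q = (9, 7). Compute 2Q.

tangent at (9, 7): λ = (3·9² + 2)/(2·7) ≡ 3/3. 3⁻¹ ≡ 4 (mod 11), so λ ≡ 3·4 ≡ 1.
  x = λ² - 9 - 9 = 1 - 18 ≡ 5; y = λ·(9 - 5) - 7 ≡ 8. → (5, 8)

(5, 8)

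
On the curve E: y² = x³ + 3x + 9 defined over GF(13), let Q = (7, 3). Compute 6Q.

Double-and-add on 6 = (110)₂. Start with Q = (7, 3) for the leading 1-bit.
double: tangent at (7, 3): λ = (3·7² + 3)/(2·3) ≡ 7/6. 6⁻¹ ≡ 11 (mod 13), so λ ≡ 7·11 ≡ 12.
  x = λ² - 7 - 7 = 144 - 14 ≡ 0; y = λ·(7 - 0) - 3 ≡ 3. → (0, 3)
add Q: (0, 3) + (7, 3). λ = (3 - 3)/(7 - 0) ≡ 0/7 mod 13. 7⁻¹ ≡ 2 (mod 13), so λ ≡ 0.
  x = λ² - 0 - 7 = 0 - 7 ≡ 6; y = λ·(0 - 6) - 3 ≡ 10. → (6, 10)
double: tangent at (6, 10): λ = (3·6² + 3)/(2·10) ≡ 7/7. 7⁻¹ ≡ 2 (mod 13), so λ ≡ 7·2 ≡ 1.
  x = λ² - 6 - 6 = 1 - 12 ≡ 2; y = λ·(6 - 2) - 10 ≡ 7. → (2, 7)

(2, 7)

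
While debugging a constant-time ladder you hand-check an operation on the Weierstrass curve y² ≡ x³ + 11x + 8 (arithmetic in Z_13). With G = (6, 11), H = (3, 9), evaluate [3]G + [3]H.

First 3G:
Repeated addition: build up to 3G.
2G: tangent at (6, 11): λ = (3·6² + 11)/(2·11) ≡ 2/9. 9⁻¹ ≡ 3 (mod 13), so λ ≡ 2·3 ≡ 6.
  x = λ² - 6 - 6 = 36 - 12 ≡ 11; y = λ·(6 - 11) - 11 ≡ 11. → (11, 11)
3G: (11, 11) + (6, 11). λ = (11 - 11)/(6 - 11) ≡ 0/8 mod 13. 8⁻¹ ≡ 5 (mod 13) since 8·5 = 40 ≡ 1, so λ ≡ 0.
  x = λ² - 11 - 6 = 0 - 17 ≡ 9; y = λ·(11 - 9) - 11 ≡ 2. → (9, 2)
3G = (9, 2).
Next 3H:
Repeated addition: build up to 3H.
2H: tangent at (3, 9): λ = (3·3² + 11)/(2·9) ≡ 12/5. 5⁻¹ ≡ 8 (mod 13), so λ ≡ 12·8 ≡ 5.
  x = λ² - 3 - 3 = 25 - 6 ≡ 6; y = λ·(3 - 6) - 9 ≡ 2. → (6, 2)
3H: (6, 2) + (3, 9). λ = (9 - 2)/(3 - 6) ≡ 7/10 mod 13. 10⁻¹ ≡ 4 (mod 13) since 10·4 = 40 ≡ 1, so λ ≡ 2.
  x = λ² - 6 - 3 = 4 - 9 ≡ 8; y = λ·(6 - 8) - 2 ≡ 7. → (8, 7)
3H = (8, 7).
Finally 3G + 3H:
(9, 2) + (8, 7). λ = (7 - 2)/(8 - 9) ≡ 5/12 mod 13. 12⁻¹ ≡ 12 (mod 13), so λ ≡ 8.
  x = λ² - 9 - 8 = 64 - 17 ≡ 8; y = λ·(9 - 8) - 2 ≡ 6. → (8, 6)

(8, 6)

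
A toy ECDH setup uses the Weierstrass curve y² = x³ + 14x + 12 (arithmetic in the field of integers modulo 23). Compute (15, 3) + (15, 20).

The two points share x = 15 and their y-coordinates satisfy 3 + 20 ≡ 0 (mod 23), so they are inverses. Their sum is 𝒪.

O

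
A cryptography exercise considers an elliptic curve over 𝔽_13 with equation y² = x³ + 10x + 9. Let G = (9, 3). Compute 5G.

(9, 10)

Repeated addition: build up to 5G.
2G: tangent at (9, 3): λ = (3·9² + 10)/(2·3) ≡ 6/6. 6⁻¹ ≡ 11 (mod 13), so λ ≡ 6·11 ≡ 1.
  x = λ² - 9 - 9 = 1 - 18 ≡ 9; y = λ·(9 - 9) - 3 ≡ 10. → (9, 10)
3G: (9, 10) + (9, 3): same x and y₁ ≡ -y₂, so the sum is O.
4G: O + (9, 3) = (9, 3) (identity).
5G: tangent at (9, 3): λ = (3·9² + 10)/(2·3) ≡ 6/6. 6⁻¹ ≡ 11 (mod 13), so λ ≡ 6·11 ≡ 1.
  x = λ² - 9 - 9 = 1 - 18 ≡ 9; y = λ·(9 - 9) - 3 ≡ 10. → (9, 10)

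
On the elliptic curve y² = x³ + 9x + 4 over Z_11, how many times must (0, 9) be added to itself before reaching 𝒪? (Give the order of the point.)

2P: tangent at (0, 9): λ = (3·0² + 9)/(2·9) ≡ 9/7. 7⁻¹ ≡ 8 (mod 11) since 7·8 = 56 ≡ 1, so λ ≡ 9·8 ≡ 6.
  x = λ² - 0 - 0 = 36 - 0 ≡ 3; y = λ·(0 - 3) - 9 ≡ 6. → (3, 6)
3P: (3, 6) + (0, 9). λ = (9 - 6)/(0 - 3) ≡ 3/8 mod 11. 8⁻¹ ≡ 7 (mod 11), so λ ≡ 10.
  x = λ² - 3 - 0 = 100 - 3 ≡ 9; y = λ·(3 - 9) - 6 ≡ 0. → (9, 0)
4P: (9, 0) + (0, 9). λ = (9 - 0)/(0 - 9) ≡ 9/2 mod 11. 2⁻¹ ≡ 6 (mod 11) since 2·6 = 12 ≡ 1, so λ ≡ 10.
  x = λ² - 9 - 0 = 100 - 9 ≡ 3; y = λ·(9 - 3) - 0 ≡ 5. → (3, 5)
5P: (3, 5) + (0, 9). λ = (9 - 5)/(0 - 3) ≡ 4/8 mod 11. 8⁻¹ ≡ 7 (mod 11), so λ ≡ 6.
  x = λ² - 3 - 0 = 36 - 3 ≡ 0; y = λ·(3 - 0) - 5 ≡ 2. → (0, 2)
6P: (0, 2) + (0, 9): same x and y₁ ≡ -y₂, so the sum is 𝒪.
6P = 𝒪, so the order is 6.

6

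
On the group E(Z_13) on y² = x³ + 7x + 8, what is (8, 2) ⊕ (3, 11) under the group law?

(12, 0)

(8, 2) + (3, 11). λ = (11 - 2)/(3 - 8) ≡ 9/8 mod 13. 8⁻¹ ≡ 5 (mod 13), so λ ≡ 6.
  x = λ² - 8 - 3 = 36 - 11 ≡ 12; y = λ·(8 - 12) - 2 ≡ 0. → (12, 0)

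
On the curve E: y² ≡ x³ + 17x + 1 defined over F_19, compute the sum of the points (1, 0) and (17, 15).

(7, 11)

(1, 0) + (17, 15). λ = (15 - 0)/(17 - 1) ≡ 15/16 mod 19. 16⁻¹ ≡ 6 (mod 19), so λ ≡ 14.
  x = λ² - 1 - 17 = 196 - 18 ≡ 7; y = λ·(1 - 7) - 0 ≡ 11. → (7, 11)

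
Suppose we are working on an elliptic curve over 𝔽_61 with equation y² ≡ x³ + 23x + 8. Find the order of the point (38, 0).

2P: (38, 0) + (38, 0): same x and y₁ ≡ -y₂, so the sum is ∞.
2P = ∞, so the order is 2.

2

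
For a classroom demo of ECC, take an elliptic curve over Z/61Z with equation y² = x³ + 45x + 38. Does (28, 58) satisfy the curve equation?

yes

y² = 58² ≡ 9; x³ + 45x + 38 = 23250 ≡ 9 (mod 61). 9 = 9.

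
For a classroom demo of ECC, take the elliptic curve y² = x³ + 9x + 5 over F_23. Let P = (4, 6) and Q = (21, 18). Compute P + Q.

(4, 6) + (21, 18). λ = (18 - 6)/(21 - 4) ≡ 12/17 mod 23. 17⁻¹ ≡ 19 (mod 23) since 17·19 = 323 ≡ 1, so λ ≡ 21.
  x = λ² - 4 - 21 = 441 - 25 ≡ 2; y = λ·(4 - 2) - 6 ≡ 13. → (2, 13)

(2, 13)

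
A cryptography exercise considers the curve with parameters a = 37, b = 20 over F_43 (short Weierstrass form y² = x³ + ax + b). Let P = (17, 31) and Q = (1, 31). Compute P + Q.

(25, 12)

(17, 31) + (1, 31). λ = (31 - 31)/(1 - 17) ≡ 0/27 mod 43. 27⁻¹ ≡ 8 (mod 43) since 27·8 = 216 ≡ 1, so λ ≡ 0.
  x = λ² - 17 - 1 = 0 - 18 ≡ 25; y = λ·(17 - 25) - 31 ≡ 12. → (25, 12)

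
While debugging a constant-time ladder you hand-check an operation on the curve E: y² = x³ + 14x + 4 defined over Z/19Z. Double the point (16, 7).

tangent at (16, 7): λ = (3·16² + 14)/(2·7) ≡ 3/14. 14⁻¹ ≡ 15 (mod 19), so λ ≡ 3·15 ≡ 7.
  x = λ² - 16 - 16 = 49 - 32 ≡ 17; y = λ·(16 - 17) - 7 ≡ 5. → (17, 5)

(17, 5)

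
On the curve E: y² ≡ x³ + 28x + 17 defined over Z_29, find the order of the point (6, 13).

12

2P: tangent at (6, 13): λ = (3·6² + 28)/(2·13) ≡ 20/26. 26⁻¹ ≡ 19 (mod 29), so λ ≡ 20·19 ≡ 3.
  x = λ² - 6 - 6 = 9 - 12 ≡ 26; y = λ·(6 - 26) - 13 ≡ 14. → (26, 14)
3P: (26, 14) + (6, 13). λ = (13 - 14)/(6 - 26) ≡ 28/9 mod 29. 9⁻¹ ≡ 13 (mod 29), so λ ≡ 16.
  x = λ² - 26 - 6 = 256 - 32 ≡ 21; y = λ·(26 - 21) - 14 ≡ 8. → (21, 8)
4P: (21, 8) + (6, 13). λ = (13 - 8)/(6 - 21) ≡ 5/14 mod 29. 14⁻¹ ≡ 27 (mod 29), so λ ≡ 19.
  x = λ² - 21 - 6 = 361 - 27 ≡ 15; y = λ·(21 - 15) - 8 ≡ 19. → (15, 19)
5P: (15, 19) + (6, 13). λ = (13 - 19)/(6 - 15) ≡ 23/20 mod 29. 20⁻¹ ≡ 16 (mod 29), so λ ≡ 20.
  x = λ² - 15 - 6 = 400 - 21 ≡ 2; y = λ·(15 - 2) - 19 ≡ 9. → (2, 9)
6P: (2, 9) + (6, 13). λ = (13 - 9)/(6 - 2) ≡ 4/4 mod 29. 4⁻¹ ≡ 22 (mod 29), so λ ≡ 1.
  x = λ² - 2 - 6 = 1 - 8 ≡ 22; y = λ·(2 - 22) - 9 ≡ 0. → (22, 0)
7P: (22, 0) + (6, 13). λ = (13 - 0)/(6 - 22) ≡ 13/13 mod 29. 13⁻¹ ≡ 9 (mod 29), so λ ≡ 1.
  x = λ² - 22 - 6 = 1 - 28 ≡ 2; y = λ·(22 - 2) - 0 ≡ 20. → (2, 20)
8P: (2, 20) + (6, 13). λ = (13 - 20)/(6 - 2) ≡ 22/4 mod 29. 4⁻¹ ≡ 22 (mod 29), so λ ≡ 20.
  x = λ² - 2 - 6 = 400 - 8 ≡ 15; y = λ·(2 - 15) - 20 ≡ 10. → (15, 10)
9P: (15, 10) + (6, 13). λ = (13 - 10)/(6 - 15) ≡ 3/20 mod 29. 20⁻¹ ≡ 16 (mod 29), so λ ≡ 19.
  x = λ² - 15 - 6 = 361 - 21 ≡ 21; y = λ·(15 - 21) - 10 ≡ 21. → (21, 21)
10P: (21, 21) + (6, 13). λ = (13 - 21)/(6 - 21) ≡ 21/14 mod 29. 14⁻¹ ≡ 27 (mod 29) since 14·27 = 378 ≡ 1, so λ ≡ 16.
  x = λ² - 21 - 6 = 256 - 27 ≡ 26; y = λ·(21 - 26) - 21 ≡ 15. → (26, 15)
11P: (26, 15) + (6, 13). λ = (13 - 15)/(6 - 26) ≡ 27/9 mod 29. 9⁻¹ ≡ 13 (mod 29), so λ ≡ 3.
  x = λ² - 26 - 6 = 9 - 32 ≡ 6; y = λ·(26 - 6) - 15 ≡ 16. → (6, 16)
12P: (6, 16) + (6, 13): same x and y₁ ≡ -y₂, so the sum is ∞.
12P = ∞, so the order is 12.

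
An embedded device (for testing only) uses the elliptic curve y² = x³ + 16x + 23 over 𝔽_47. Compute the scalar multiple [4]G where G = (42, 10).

Double-and-add on 4 = (100)₂. Start with G = (42, 10) for the leading 1-bit.
double: tangent at (42, 10): λ = (3·42² + 16)/(2·10) ≡ 44/20. 20⁻¹ ≡ 40 (mod 47), so λ ≡ 44·40 ≡ 21.
  x = λ² - 42 - 42 = 441 - 84 ≡ 28; y = λ·(42 - 28) - 10 ≡ 2. → (28, 2)
double: tangent at (28, 2): λ = (3·28² + 16)/(2·2) ≡ 18/4. 4⁻¹ ≡ 12 (mod 47) since 4·12 = 48 ≡ 1, so λ ≡ 18·12 ≡ 28.
  x = λ² - 28 - 28 = 784 - 56 ≡ 23; y = λ·(28 - 23) - 2 ≡ 44. → (23, 44)

(23, 44)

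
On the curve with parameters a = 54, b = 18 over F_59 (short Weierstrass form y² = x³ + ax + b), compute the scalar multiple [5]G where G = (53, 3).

(31, 53)

Double-and-add on 5 = (101)₂. Start with G = (53, 3) for the leading 1-bit.
double: tangent at (53, 3): λ = (3·53² + 54)/(2·3) ≡ 44/6. 6⁻¹ ≡ 10 (mod 59), so λ ≡ 44·10 ≡ 27.
  x = λ² - 53 - 53 = 729 - 106 ≡ 33; y = λ·(53 - 33) - 3 ≡ 6. → (33, 6)
double: tangent at (33, 6): λ = (3·33² + 54)/(2·6) ≡ 17/12. 12⁻¹ ≡ 5 (mod 59) since 12·5 = 60 ≡ 1, so λ ≡ 17·5 ≡ 26.
  x = λ² - 33 - 33 = 676 - 66 ≡ 20; y = λ·(33 - 20) - 6 ≡ 37. → (20, 37)
add G: (20, 37) + (53, 3). λ = (3 - 37)/(53 - 20) ≡ 25/33 mod 59. 33⁻¹ ≡ 34 (mod 59), so λ ≡ 24.
  x = λ² - 20 - 53 = 576 - 73 ≡ 31; y = λ·(20 - 31) - 37 ≡ 53. → (31, 53)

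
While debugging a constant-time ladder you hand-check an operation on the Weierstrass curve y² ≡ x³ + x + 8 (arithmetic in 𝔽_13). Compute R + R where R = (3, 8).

tangent at (3, 8): λ = (3·3² + 1)/(2·8) ≡ 2/3. 3⁻¹ ≡ 9 (mod 13), so λ ≡ 2·9 ≡ 5.
  x = λ² - 3 - 3 = 25 - 6 ≡ 6; y = λ·(3 - 6) - 8 ≡ 3. → (6, 3)

(6, 3)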